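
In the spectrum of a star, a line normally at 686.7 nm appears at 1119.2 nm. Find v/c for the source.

λ'/λ₀ = 1.6298 > 1 (redshift), so the source is receding.
λ'/λ₀ = √((1 + β)/(1 − β)) for a receding source ⇒ β = (r² − 1)/(r² + 1) with r = λ'/λ₀.
β = (2.6563 − 1)/(2.6563 + 1) ≈ 0.453.

0.453c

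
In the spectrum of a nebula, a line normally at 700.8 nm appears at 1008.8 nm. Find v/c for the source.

λ'/λ₀ = 1.4395 > 1 (redshift), so the source is receding.
λ'/λ₀ = √((1 + β)/(1 − β)) for a receding source ⇒ β = (r² − 1)/(r² + 1) with r = λ'/λ₀.
β = (2.0722 − 1)/(2.0722 + 1) ≈ 0.349.

0.349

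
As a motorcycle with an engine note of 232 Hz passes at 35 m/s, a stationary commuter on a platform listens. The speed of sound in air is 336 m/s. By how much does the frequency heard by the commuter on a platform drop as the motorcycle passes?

48.9 Hz

Approaching: f₁ = f · v/(v − v_s) = 232 × 336/301 ≈ 259.0 Hz.
Receding: f₂ = f · v/(v + v_s) = 232 × 336/371 ≈ 210.1 Hz.
Drop: f₁ − f₂ = 2f·v·v_s/(v² − v_s²) = 2 × 232 × 336 × 35/(336² − 35²) ≈ 48.9 Hz.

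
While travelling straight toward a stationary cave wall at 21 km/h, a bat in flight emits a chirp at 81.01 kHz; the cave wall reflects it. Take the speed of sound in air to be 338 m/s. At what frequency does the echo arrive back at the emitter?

21 km/h = 5.833 m/s.
The cave wall receives the sound from a moving source: f₁ = f₀ · v/(v − v_e) = 81.01 × 338/332.17 ≈ 82.4 kHz.
On the return leg the bat in flight is a moving observer: f₂ = f₁ · (v + v_e)/v = 82.4 × 343.83/338 ≈ 83.9 kHz.
Equivalently f₂ = f₀ · (v + v_e)/(v − v_e).

83.9 kHz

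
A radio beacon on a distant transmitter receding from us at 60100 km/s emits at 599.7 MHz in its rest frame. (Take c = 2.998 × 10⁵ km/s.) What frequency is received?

489.4 MHz

β = v/c = 60100/299800 = 0.2005.
Relativistic Doppler for frequency: f' = f₀ · √((1 − β)/(1 + β)).
f' = 599.7 × √(0.7995/1.2005) = 599.7 × 0.81610 ≈ 489.4 MHz.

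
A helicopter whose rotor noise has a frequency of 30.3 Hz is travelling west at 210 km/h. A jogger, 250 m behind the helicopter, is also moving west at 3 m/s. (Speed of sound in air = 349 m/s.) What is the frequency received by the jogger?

210 km/h = 58.33 m/s.
The jogger is behind, so the helicopter is moving away from it while the jogger is moving toward the helicopter.
With source receding and observer approaching, f' = f · (v + v_o)/(v + v_s).
f' = 30.3 × (349 + 3)/(349 + 58.33) = 30.3 × 352/407.33 ≈ 26.2 Hz.

26.2 Hz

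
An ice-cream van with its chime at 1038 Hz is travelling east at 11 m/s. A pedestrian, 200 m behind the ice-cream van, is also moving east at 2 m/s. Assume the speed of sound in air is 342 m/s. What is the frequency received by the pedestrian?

The pedestrian is behind, so the ice-cream van is moving away from it while the pedestrian is moving toward the ice-cream van.
Both move, so f' = f · (v + v_o)/(v + v_s).
f' = 1038 × (342 + 2)/(342 + 11) = 1038 × 344/353 ≈ 1012 Hz.

1012 Hz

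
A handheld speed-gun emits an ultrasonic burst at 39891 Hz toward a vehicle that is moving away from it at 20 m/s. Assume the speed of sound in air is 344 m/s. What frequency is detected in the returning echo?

At the vehicle (a moving observer), f₁ = f₀ · (v − u)/v = 39891 × 324/344 ≈ 37572 Hz.
The reflection then acts as a moving source: f₂ = f₁ · v/(v + u) ≈ 35507 Hz.

35507 Hz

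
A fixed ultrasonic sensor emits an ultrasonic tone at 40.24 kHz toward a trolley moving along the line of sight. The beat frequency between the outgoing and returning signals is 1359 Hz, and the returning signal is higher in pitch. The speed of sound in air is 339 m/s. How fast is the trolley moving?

Double Doppler shift off a moving reflector: f₂ = f₀ · (v + u)/(v − u) (u > 0 toward emitter).
Returning signal is higher, so f₂ = f₀ + Δf = 40240 + 1359 = 41599 Hz.
Rearranging, u = v · (f₂ − f₀)/(f₂ + f₀) = 339 × 1359/81839 ≈ 5.6 m/s.
So the trolley is moving at 5.6 m/s toward the emitter.

5.6 m/s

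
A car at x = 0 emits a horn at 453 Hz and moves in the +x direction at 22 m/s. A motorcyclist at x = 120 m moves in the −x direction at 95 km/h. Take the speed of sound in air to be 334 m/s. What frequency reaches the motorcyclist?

523 Hz

95 km/h = 26.39 m/s.
The observer lies on the +x side, so the source is heading toward the observer and the observer is heading toward the source.
General Doppler shift: f' = f · (v + v_o)/(v − v_s).
f' = 453 × (334 + 26.39)/(334 − 22) = 453 × 360.39/312 ≈ 523 Hz.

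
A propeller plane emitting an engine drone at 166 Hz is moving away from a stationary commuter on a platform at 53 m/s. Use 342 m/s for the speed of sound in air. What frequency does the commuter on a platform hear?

With the source moving away from a stationary observer, f' = f · v/(v + v_s).
f' = 166 × 342/(342 + 53) = 166 × 342/395 ≈ 144 Hz.

144 Hz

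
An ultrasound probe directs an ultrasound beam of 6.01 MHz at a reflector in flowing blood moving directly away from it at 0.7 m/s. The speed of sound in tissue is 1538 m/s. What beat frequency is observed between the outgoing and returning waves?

5468 Hz

At the reflector in flowing blood (a moving observer), f₁ = f₀ · (v − u)/v = 6.01 × 1537.3/1538 ≈ 6.00726 MHz.
The reflection then acts as a moving source: f₂ = f₁ · v/(v + u) ≈ 6.00453 MHz.
Beat frequency (with f₀ = 6010000 Hz): |f₂ − f₀| = 2u·f₀/(v + u) = 2 × 0.7 × 6010000/1538.7 ≈ 5468 Hz.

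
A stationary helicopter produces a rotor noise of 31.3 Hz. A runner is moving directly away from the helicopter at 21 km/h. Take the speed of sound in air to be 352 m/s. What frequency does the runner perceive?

21 km/h = 5.833 m/s.
Only the observer moves, away from the source, so f' = f · (v − v_o)/v.
f' = 31.3 × (352 − 5.833)/352 = 31.3 × 346.17/352 ≈ 30.8 Hz.

30.8 Hz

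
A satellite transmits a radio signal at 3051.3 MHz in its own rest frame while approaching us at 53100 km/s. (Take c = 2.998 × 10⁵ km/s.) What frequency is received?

3649.4 MHz

β = v/c = 53100/299800 = 0.1771.
Relativistic Doppler for frequency: f' = f₀ · √((1 + β)/(1 − β)).
f' = 3051.3 × √(1.1771/0.8229) = 3051.3 × 1.19603 ≈ 3649.4 MHz.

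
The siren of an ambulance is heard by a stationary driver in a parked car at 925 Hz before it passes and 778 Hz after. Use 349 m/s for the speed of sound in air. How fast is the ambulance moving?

30 m/s

f₁/f₂ = (v + v_s)/(v − v_s), so v_s = v · (f₁ − f₂)/(f₁ + f₂).
v_s = 349 × (925 − 778)/(925 + 778) = 349 × 147/1703 ≈ 30 m/s.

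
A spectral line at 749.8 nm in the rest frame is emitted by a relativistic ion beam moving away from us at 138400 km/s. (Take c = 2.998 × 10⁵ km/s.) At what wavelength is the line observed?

1235.5 nm

β = v/c = 138400/299800 = 0.4616.
Relativistic Doppler for wavelength: λ' = λ₀ · √((1 + β)/(1 − β)).
λ' = 749.8 × √(1.4616/0.5384) = 749.8 × 1.64772 ≈ 1235.5 nm.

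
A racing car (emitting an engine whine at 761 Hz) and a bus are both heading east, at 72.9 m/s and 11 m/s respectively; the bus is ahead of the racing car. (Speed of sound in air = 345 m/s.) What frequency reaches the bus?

The bus is ahead, so the racing car is moving toward it while the bus is moving away from the racing car.
Both move, so f' = f · (v − v_o)/(v − v_s).
f' = 761 × (345 − 11)/(345 − 72.9) = 761 × 334/272.1 ≈ 934 Hz.

934 Hz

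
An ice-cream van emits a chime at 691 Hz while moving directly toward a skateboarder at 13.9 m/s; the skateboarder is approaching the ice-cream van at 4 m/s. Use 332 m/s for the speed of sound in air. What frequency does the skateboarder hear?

730 Hz

With source approaching and observer approaching, f' = f · (v + v_o)/(v − v_s).
f' = 691 × (332 + 4)/(332 − 13.9) = 691 × 336/318.1 ≈ 730 Hz.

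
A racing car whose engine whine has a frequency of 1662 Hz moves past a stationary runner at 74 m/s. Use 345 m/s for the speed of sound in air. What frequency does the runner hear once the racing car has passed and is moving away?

1368 Hz

Receding: f₂ = f · v/(v + v_s) = 1662 × 345/419 ≈ 1368 Hz.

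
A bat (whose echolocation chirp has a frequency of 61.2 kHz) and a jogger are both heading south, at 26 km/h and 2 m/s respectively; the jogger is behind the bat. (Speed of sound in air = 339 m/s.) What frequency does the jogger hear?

60.3 kHz

26 km/h = 7.222 m/s.
The jogger is behind, so the bat is moving away from it while the jogger is moving toward the bat.
With source receding and observer approaching, f' = f · (v + v_o)/(v + v_s).
f' = 61.2 × (339 + 2)/(339 + 7.222) = 61.2 × 341/346.22 ≈ 60.3 kHz.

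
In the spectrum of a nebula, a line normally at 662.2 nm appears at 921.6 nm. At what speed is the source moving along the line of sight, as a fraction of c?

0.319c

λ'/λ₀ = 1.3917 > 1 (redshift), so the source is receding.
λ'/λ₀ = √((1 + β)/(1 − β)) for a receding source ⇒ β = (r² − 1)/(r² + 1) with r = λ'/λ₀.
β = (1.9369 − 1)/(1.9369 + 1) ≈ 0.319.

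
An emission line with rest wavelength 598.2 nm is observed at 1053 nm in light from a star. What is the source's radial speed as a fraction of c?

λ'/λ₀ = 1.7603 > 1 (redshift), so the source is receding.
λ'/λ₀ = √((1 + β)/(1 − β)) for a receding source ⇒ β = (r² − 1)/(r² + 1) with r = λ'/λ₀.
β = (3.0986 − 1)/(3.0986 + 1) ≈ 0.512.

0.512c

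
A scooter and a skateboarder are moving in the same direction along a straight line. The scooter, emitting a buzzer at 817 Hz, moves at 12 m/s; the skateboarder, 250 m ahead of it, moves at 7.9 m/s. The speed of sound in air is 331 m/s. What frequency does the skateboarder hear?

828 Hz

The skateboarder is ahead, so the scooter is moving toward it while the skateboarder is moving away from the scooter.
General Doppler shift: f' = f · (v − v_o)/(v − v_s).
f' = 817 × (331 − 7.9)/(331 − 12) = 817 × 323.1/319 ≈ 828 Hz.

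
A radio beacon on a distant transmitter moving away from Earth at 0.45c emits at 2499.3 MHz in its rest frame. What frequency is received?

Relativistic Doppler for frequency: f' = f₀ · √((1 − β)/(1 + β)).
f' = 2499.3 × √(0.5500/1.4500) = 2499.3 × 0.61588 ≈ 1539.3 MHz.

1539.3 MHz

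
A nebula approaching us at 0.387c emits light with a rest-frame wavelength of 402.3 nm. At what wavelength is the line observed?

Relativistic Doppler for wavelength: λ' = λ₀ · √((1 − β)/(1 + β)).
λ' = 402.3 × √(0.6130/1.3870) = 402.3 × 0.66480 ≈ 267.4 nm.

267.4 nm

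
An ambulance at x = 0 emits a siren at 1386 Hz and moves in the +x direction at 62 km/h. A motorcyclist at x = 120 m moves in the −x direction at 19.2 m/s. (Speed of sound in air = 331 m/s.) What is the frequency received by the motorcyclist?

62 km/h = 17.22 m/s.
The observer lies on the +x side, so the source is heading toward the observer and the observer is heading toward the source.
Both move, so f' = f · (v + v_o)/(v − v_s).
f' = 1386 × (331 + 19.2)/(331 − 17.22) = 1386 × 350.2/313.78 ≈ 1547 Hz.

1547 Hz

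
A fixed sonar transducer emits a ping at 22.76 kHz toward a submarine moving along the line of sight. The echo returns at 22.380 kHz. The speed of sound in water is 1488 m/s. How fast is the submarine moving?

12.5 m/s

Double Doppler shift off a moving reflector: f₂ = f₀ · (v + u)/(v − u) (u > 0 toward emitter).
Rearranging, u = v · (f₂ − f₀)/(f₂ + f₀) = 1488 × -0.380/45.140 ≈ -12.5 m/s.
So the submarine is moving at 12.5 m/s away from the emitter.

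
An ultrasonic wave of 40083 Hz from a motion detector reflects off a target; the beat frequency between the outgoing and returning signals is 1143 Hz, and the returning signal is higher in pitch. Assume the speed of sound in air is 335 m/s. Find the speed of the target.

Double Doppler shift off a moving reflector: f₂ = f₀ · (v + u)/(v − u) (u > 0 toward emitter).
Returning signal is higher, so f₂ = f₀ + Δf = 40083 + 1143 = 41226 Hz.
Rearranging, u = v · (f₂ − f₀)/(f₂ + f₀) = 335 × 1143/81309 ≈ 4.7 m/s.
So the target is moving at 4.7 m/s toward the emitter.

4.7 m/s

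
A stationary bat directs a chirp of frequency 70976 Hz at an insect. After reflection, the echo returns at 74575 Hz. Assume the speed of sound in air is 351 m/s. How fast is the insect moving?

Double Doppler shift off a moving reflector: f₂ = f₀ · (v + u)/(v − u) (u > 0 toward emitter).
Rearranging, u = v · (f₂ − f₀)/(f₂ + f₀) = 351 × 3599/145551 ≈ 8.7 m/s.
So the insect is moving at 8.7 m/s toward the emitter.

8.7 m/s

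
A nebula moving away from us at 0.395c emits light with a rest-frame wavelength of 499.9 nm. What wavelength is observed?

759.1 nm

Relativistic Doppler for wavelength: λ' = λ₀ · √((1 + β)/(1 − β)).
λ' = 499.9 × √(1.3950/0.6050) = 499.9 × 1.51848 ≈ 759.1 nm.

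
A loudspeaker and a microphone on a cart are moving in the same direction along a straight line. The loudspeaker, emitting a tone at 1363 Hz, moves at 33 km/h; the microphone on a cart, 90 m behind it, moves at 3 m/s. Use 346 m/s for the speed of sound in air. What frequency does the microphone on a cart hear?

1339 Hz

33 km/h = 9.167 m/s.
The microphone on a cart is behind, so the loudspeaker is moving away from it while the microphone on a cart is moving toward the loudspeaker.
General Doppler shift: f' = f · (v + v_o)/(v + v_s).
f' = 1363 × (346 + 3)/(346 + 9.167) = 1363 × 349/355.17 ≈ 1339 Hz.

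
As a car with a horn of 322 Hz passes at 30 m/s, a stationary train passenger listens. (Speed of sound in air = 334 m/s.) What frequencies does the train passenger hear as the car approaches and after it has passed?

354 Hz approaching; 295 Hz receding

Approaching: f₁ = f · v/(v − v_s) = 322 × 334/304 ≈ 354 Hz.
Receding: f₂ = f · v/(v + v_s) = 322 × 334/364 ≈ 295 Hz.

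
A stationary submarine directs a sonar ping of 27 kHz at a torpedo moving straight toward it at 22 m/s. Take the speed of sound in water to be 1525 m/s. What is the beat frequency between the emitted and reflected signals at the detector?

790 Hz

At the torpedo (a moving observer), f₁ = f₀ · (v + u)/v = 27 × 1547/1525 ≈ 27.390 kHz.
The reflection then acts as a moving source: f₂ = f₁ · v/(v − u) ≈ 27.790 kHz.
Beat frequency (with f₀ = 27000 Hz): |f₂ − f₀| = 2u·f₀/(v − u) = 2 × 22 × 27000/1503 ≈ 790 Hz.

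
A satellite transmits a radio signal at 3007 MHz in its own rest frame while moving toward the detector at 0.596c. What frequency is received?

Relativistic Doppler for frequency: f' = f₀ · √((1 + β)/(1 − β)).
f' = 3007 × √(1.5960/0.4040) = 3007 × 1.98759 ≈ 5976.7 MHz.

5976.7 MHz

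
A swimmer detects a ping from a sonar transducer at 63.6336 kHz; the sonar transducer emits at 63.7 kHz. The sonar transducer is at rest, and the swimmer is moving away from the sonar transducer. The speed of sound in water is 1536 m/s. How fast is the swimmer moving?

f' = f · (v − v_o)/v ⇒ v_o = v · |f'/f − 1|.
v_o = 1536 × |63.6336/63.7 − 1| = 1536 × 0.001042 ≈ 1.60 m/s.

1.60 m/s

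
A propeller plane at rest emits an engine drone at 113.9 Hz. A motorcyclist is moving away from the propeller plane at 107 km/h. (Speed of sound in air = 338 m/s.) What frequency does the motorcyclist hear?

104 Hz

107 km/h = 29.72 m/s.
Only the observer moves, away from the source, so f' = f · (v − v_o)/v.
f' = 113.9 × (338 − 29.72)/338 = 113.9 × 308.28/338 ≈ 104 Hz.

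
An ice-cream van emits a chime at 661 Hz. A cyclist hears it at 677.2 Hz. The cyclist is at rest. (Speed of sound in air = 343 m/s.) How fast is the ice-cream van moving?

f' > f, so the ice-cream van is approaching.
f' = f · v/(v − v_s) ⇒ v_s = v · |1 − f/f'|.
v_s = 343 × |1 − 661/677.2| = 343 × 0.02392 ≈ 8.2 m/s.

8.2 m/s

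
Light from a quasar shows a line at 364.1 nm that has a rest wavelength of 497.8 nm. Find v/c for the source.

0.303

λ'/λ₀ = 0.7314 < 1 (blueshift), so the source is approaching.
λ'/λ₀ = √((1 − β)/(1 + β)) for an approaching source ⇒ β = (1 − r²)/(1 + r²) with r = λ'/λ₀.
β = (1 − 0.5350)/(1 + 0.5350) ≈ 0.303.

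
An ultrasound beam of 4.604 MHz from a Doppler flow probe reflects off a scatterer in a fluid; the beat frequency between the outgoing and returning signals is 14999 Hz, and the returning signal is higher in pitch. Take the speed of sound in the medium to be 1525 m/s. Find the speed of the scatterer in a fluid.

2.48 m/s

Double Doppler shift off a moving reflector: f₂ = f₀ · (v + u)/(v − u) (u > 0 toward emitter).
Returning signal is higher, so f₂ = f₀ + Δf = 4604000 + 14999 = 4618999 Hz.
Rearranging, u = v · (f₂ − f₀)/(f₂ + f₀) = 1525 × 14999/9222999 ≈ 2.48 m/s.
So the scatterer in a fluid is moving at 2.48 m/s toward the emitter.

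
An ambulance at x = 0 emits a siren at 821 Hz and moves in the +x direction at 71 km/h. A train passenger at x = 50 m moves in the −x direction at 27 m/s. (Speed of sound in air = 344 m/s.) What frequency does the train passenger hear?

939 Hz

71 km/h = 19.72 m/s.
The observer lies on the +x side, so the source is heading toward the observer and the observer is heading toward the source.
Both move, so f' = f · (v + v_o)/(v − v_s).
f' = 821 × (344 + 27)/(344 − 19.72) = 821 × 371/324.28 ≈ 939 Hz.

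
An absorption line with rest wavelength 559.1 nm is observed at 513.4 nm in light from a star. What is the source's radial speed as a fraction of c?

λ'/λ₀ = 0.9183 < 1 (blueshift), so the source is approaching.
λ'/λ₀ = √((1 − β)/(1 + β)) for an approaching source ⇒ β = (1 − r²)/(1 + r²) with r = λ'/λ₀.
β = (1 − 0.8432)/(1 + 0.8432) ≈ 0.085.

0.085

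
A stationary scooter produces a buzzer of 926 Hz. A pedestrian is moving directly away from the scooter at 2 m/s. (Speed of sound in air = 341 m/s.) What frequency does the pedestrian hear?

921 Hz

Moving observer, stationary source: f' = f · (v − v_o)/v.
f' = 926 × (341 − 2)/341 = 926 × 339/341 ≈ 921 Hz.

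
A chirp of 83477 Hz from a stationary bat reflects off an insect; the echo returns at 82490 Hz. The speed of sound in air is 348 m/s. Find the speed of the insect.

Double Doppler shift off a moving reflector: f₂ = f₀ · (v + u)/(v − u) (u > 0 toward emitter).
Rearranging, u = v · (f₂ − f₀)/(f₂ + f₀) = 348 × -987/165967 ≈ -2.07 m/s.
So the insect is moving at 2.07 m/s away from the emitter.

2.07 m/s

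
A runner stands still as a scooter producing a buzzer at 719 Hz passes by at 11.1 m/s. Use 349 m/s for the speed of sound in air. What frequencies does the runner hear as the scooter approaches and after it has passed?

743 Hz approaching; 697 Hz receding

Approaching: f₁ = f · v/(v − v_s) = 719 × 349/337.9 ≈ 743 Hz.
Receding: f₂ = f · v/(v + v_s) = 719 × 349/360.1 ≈ 697 Hz.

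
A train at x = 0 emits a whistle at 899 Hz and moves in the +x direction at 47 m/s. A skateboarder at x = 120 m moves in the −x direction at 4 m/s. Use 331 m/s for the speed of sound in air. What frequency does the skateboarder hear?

1060 Hz

The observer lies on the +x side, so the source is heading toward the observer and the observer is heading toward the source.
Both move, so f' = f · (v + v_o)/(v − v_s).
f' = 899 × (331 + 4)/(331 − 47) = 899 × 335/284 ≈ 1060 Hz.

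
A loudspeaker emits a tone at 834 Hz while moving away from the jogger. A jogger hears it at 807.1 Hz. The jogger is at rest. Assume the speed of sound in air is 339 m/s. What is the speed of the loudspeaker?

f' = f · v/(v + v_s) ⇒ v_s = v · |1 − f/f'|.
v_s = 339 × |1 − 834/807.1| = 339 × 0.03333 ≈ 11.3 m/s.

11.3 m/s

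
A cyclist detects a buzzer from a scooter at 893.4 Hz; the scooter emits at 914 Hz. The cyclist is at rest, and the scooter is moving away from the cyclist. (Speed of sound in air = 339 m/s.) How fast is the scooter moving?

7.8 m/s

f' = f · v/(v + v_s) ⇒ v_s = v · |1 − f/f'|.
v_s = 339 × |1 − 914/893.4| = 339 × 0.02306 ≈ 7.8 m/s.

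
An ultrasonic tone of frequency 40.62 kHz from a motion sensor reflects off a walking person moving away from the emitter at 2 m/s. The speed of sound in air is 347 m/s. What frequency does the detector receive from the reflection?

40.2 kHz

At the walking person (a moving observer), f₁ = f₀ · (v − u)/v = 40.62 × 345/347 ≈ 40.4 kHz.
The reflection then acts as a moving source: f₂ = f₁ · v/(v + u) ≈ 40.2 kHz.
Equivalently f₂ = f₀ · (v − u)/(v + u).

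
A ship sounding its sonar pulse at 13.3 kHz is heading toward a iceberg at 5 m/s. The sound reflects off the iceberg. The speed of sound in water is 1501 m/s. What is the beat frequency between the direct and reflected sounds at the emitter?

89 Hz

The iceberg receives the sound from a moving source: f₁ = f₀ · v/(v − v_e) = 13.3 × 1501/1496 ≈ 13.3445 kHz.
On the return leg the ship is a moving observer: f₂ = f₁ · (v + v_e)/v = 13.3445 × 1506/1501 ≈ 13.3889 kHz.
Beat against the emitted tone (with f₀ = 13300 Hz): |f₂ − f₀| = 2v_e·f₀/(v − v_e) = 2 × 5 × 13300/1496 ≈ 89 Hz.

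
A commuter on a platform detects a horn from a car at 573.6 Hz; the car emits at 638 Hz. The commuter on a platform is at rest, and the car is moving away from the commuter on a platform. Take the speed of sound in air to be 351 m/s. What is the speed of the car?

39 m/s

f' = f · v/(v + v_s) ⇒ v_s = v · |1 − f/f'|.
v_s = 351 × |1 − 638/573.6| = 351 × 0.1123 ≈ 39 m/s.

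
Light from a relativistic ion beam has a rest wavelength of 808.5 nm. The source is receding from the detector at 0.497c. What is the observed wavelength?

Relativistic Doppler for wavelength: λ' = λ₀ · √((1 + β)/(1 − β)).
λ' = 808.5 × √(1.4970/0.5030) = 808.5 × 1.72515 ≈ 1394.8 nm.

1394.8 nm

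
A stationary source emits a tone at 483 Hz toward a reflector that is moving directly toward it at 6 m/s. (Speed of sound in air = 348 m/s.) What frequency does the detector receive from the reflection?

At the reflector (a moving observer), f₁ = f₀ · (v + u)/v = 483 × 354/348 ≈ 491 Hz.
The reflection then acts as a moving source: f₂ = f₁ · v/(v − u) ≈ 500 Hz.
Equivalently f₂ = f₀ · (v + u)/(v − u).

500 Hz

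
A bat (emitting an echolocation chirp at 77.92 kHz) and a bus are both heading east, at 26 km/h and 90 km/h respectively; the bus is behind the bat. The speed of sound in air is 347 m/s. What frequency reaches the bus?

26 km/h = 7.222 m/s; 90 km/h = 25 m/s.
The bus is behind, so the bat is moving away from it while the bus is moving toward the bat.
With source receding and observer approaching, f' = f · (v + v_o)/(v + v_s).
f' = 77.92 × (347 + 25)/(347 + 7.222) = 77.92 × 372/354.22 ≈ 81.8 kHz.

81.8 kHz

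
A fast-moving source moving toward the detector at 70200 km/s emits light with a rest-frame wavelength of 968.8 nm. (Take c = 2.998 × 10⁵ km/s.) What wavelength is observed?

β = v/c = 70200/299800 = 0.2342.
Relativistic Doppler for wavelength: λ' = λ₀ · √((1 − β)/(1 + β)).
λ' = 968.8 × √(0.7658/1.2342) = 968.8 × 0.78774 ≈ 763.2 nm.

763.2 nm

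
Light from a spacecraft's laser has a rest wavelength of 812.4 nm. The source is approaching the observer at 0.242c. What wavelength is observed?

634.7 nm

Relativistic Doppler for wavelength: λ' = λ₀ · √((1 − β)/(1 + β)).
λ' = 812.4 × √(0.7580/1.2420) = 812.4 × 0.78122 ≈ 634.7 nm.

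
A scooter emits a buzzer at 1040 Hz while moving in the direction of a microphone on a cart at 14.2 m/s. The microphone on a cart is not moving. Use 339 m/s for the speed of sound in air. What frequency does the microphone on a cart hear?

1085 Hz

With the source moving toward a stationary observer, f' = f · v/(v − v_s).
f' = 1040 × 339/(339 − 14.2) = 1040 × 339/324.8 ≈ 1085 Hz.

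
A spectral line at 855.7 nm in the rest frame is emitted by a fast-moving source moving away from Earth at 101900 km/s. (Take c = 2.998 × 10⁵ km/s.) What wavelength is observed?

1219.1 nm

β = v/c = 101900/299800 = 0.3399.
Relativistic Doppler for wavelength: λ' = λ₀ · √((1 + β)/(1 − β)).
λ' = 855.7 × √(1.3399/0.6601) = 855.7 × 1.42472 ≈ 1219.1 nm.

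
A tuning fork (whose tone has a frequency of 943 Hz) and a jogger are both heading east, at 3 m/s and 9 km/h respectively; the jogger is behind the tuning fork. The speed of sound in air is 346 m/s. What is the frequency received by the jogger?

9 km/h = 2.5 m/s.
The jogger is behind, so the tuning fork is moving away from it while the jogger is moving toward the tuning fork.
With source receding and observer approaching, f' = f · (v + v_o)/(v + v_s).
f' = 943 × (346 + 2.5)/(346 + 3) = 943 × 348.5/349 ≈ 942 Hz.

942 Hz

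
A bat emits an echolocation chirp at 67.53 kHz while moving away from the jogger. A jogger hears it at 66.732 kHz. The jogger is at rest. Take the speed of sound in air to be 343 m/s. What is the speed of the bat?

4.1 m/s

f' = f · v/(v + v_s) ⇒ v_s = v · |1 − f/f'|.
v_s = 343 × |1 − 67.53/66.732| = 343 × 0.01196 ≈ 4.1 m/s.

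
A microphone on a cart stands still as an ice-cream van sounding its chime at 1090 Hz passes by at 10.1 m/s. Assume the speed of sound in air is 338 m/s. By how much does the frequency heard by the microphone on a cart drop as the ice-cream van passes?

Approaching: f₁ = f · v/(v − v_s) = 1090 × 338/327.9 ≈ 1123.6 Hz.
Receding: f₂ = f · v/(v + v_s) = 1090 × 338/348.1 ≈ 1058.4 Hz.
Drop: f₁ − f₂ = 2f·v·v_s/(v² − v_s²) = 2 × 1090 × 338 × 10.1/(338² − 10.1²) ≈ 65.2 Hz.

65.2 Hz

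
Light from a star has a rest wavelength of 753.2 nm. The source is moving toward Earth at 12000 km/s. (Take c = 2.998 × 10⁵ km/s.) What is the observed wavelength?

β = v/c = 12000/299800 = 0.0400.
Relativistic Doppler for wavelength: λ' = λ₀ · √((1 − β)/(1 + β)).
λ' = 753.2 × √(0.9600/1.0400) = 753.2 × 0.96074 ≈ 723.6 nm.

723.6 nm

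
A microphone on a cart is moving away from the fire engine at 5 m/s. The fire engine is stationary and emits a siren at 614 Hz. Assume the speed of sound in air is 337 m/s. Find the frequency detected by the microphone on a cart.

Only the observer moves, away from the source, so f' = f · (v − v_o)/v.
f' = 614 × (337 − 5)/337 = 614 × 332/337 ≈ 605 Hz.

605 Hz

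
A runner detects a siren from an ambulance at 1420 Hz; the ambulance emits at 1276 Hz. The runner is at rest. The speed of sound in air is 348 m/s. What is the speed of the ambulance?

f' > f, so the ambulance is approaching.
f' = f · v/(v − v_s) ⇒ v_s = v · |1 − f/f'|.
v_s = 348 × |1 − 1276/1420| = 348 × 0.1014 ≈ 35 m/s.

35 m/s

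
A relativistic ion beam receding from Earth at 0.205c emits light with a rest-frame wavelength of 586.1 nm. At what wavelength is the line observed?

Relativistic Doppler for wavelength: λ' = λ₀ · √((1 + β)/(1 − β)).
λ' = 586.1 × √(1.2050/0.7950) = 586.1 × 1.23115 ≈ 721.6 nm.

721.6 nm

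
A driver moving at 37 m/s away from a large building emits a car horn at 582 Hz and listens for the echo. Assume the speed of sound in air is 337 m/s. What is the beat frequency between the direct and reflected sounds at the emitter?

115 Hz

The large building receives the sound from a moving source: f₁ = f₀ · v/(v + v_e) = 582 × 337/374 ≈ 524.4 Hz.
On the return leg the driver is a moving observer: f₂ = f₁ · (v − v_e)/v = 524.4 × 300/337 ≈ 466.8 Hz.
Equivalently f₂ = f₀ · (v − v_e)/(v + v_e).
Beat against the emitted tone: |f₂ − f₀| = 2v_e·f₀/(v + v_e) = 2 × 37 × 582/374 ≈ 115 Hz.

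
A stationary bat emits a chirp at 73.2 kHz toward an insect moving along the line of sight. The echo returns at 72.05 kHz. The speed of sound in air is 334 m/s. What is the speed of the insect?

Double Doppler shift off a moving reflector: f₂ = f₀ · (v + u)/(v − u) (u > 0 toward emitter).
Rearranging, u = v · (f₂ − f₀)/(f₂ + f₀) = 334 × -1.15/145.25 ≈ -2.64 m/s.
So the insect is moving at 2.64 m/s away from the emitter.

2.64 m/s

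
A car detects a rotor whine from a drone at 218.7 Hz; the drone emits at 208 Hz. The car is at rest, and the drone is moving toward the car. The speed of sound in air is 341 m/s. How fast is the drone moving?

f' = f · v/(v − v_s) ⇒ v_s = v · |1 − f/f'|.
v_s = 341 × |1 − 208/218.7| = 341 × 0.04893 ≈ 16.7 m/s.

16.7 m/s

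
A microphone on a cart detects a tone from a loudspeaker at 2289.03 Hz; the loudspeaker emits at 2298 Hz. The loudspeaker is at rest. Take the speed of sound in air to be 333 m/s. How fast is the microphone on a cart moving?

1.30 m/s

f' < f, so the microphone on a cart is receding.
f' = f · (v − v_o)/v ⇒ v_o = v · |f'/f − 1|.
v_o = 333 × |2289.03/2298 − 1| = 333 × 0.003903 ≈ 1.30 m/s.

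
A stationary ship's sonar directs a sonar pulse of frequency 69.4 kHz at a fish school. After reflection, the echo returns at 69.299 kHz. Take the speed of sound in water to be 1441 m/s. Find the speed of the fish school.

Double Doppler shift off a moving reflector: f₂ = f₀ · (v + u)/(v − u) (u > 0 toward emitter).
Rearranging, u = v · (f₂ − f₀)/(f₂ + f₀) = 1441 × -0.101/138.699 ≈ -1.05 m/s.
So the fish school is moving at 1.05 m/s away from the emitter.

1.05 m/s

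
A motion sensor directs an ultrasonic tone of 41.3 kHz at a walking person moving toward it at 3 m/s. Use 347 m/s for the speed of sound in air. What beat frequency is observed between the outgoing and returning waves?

720 Hz

The walking person first receives the wave as a moving observer: f₁ = f₀ · (v + u)/v = 41.3 × (347 + 3)/347 ≈ 41.657 kHz.
On reflection it acts as a source moving toward the stationary detector: f₂ = f₁ · v/(v − u) = 41.657 × 347/344 ≈ 42.020 kHz.
Beat frequency (with f₀ = 41300 Hz): |f₂ − f₀| = 2u·f₀/(v − u) = 2 × 3 × 41300/344 ≈ 720 Hz.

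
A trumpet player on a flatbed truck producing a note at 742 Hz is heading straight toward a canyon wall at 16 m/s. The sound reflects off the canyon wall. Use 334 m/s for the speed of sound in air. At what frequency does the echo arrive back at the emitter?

817 Hz

The canyon wall receives the sound from a moving source: f₁ = f₀ · v/(v − v_e) = 742 × 334/318 ≈ 779 Hz.
On the return leg the trumpet player on a flatbed truck is a moving observer: f₂ = f₁ · (v + v_e)/v = 779 × 350/334 ≈ 817 Hz.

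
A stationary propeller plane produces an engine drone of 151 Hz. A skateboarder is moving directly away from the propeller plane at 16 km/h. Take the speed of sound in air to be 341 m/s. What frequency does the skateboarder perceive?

149 Hz

16 km/h = 4.444 m/s.
Only the observer moves, away from the source, so f' = f · (v − v_o)/v.
f' = 151 × (341 − 4.444)/341 = 151 × 336.56/341 ≈ 149 Hz.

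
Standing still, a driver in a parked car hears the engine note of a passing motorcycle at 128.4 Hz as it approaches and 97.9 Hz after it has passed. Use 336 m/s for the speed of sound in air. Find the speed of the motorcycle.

45 m/s

f₁/f₂ = (v + v_s)/(v − v_s), so v_s = v · (f₁ − f₂)/(f₁ + f₂).
v_s = 336 × (128.4 − 97.9)/(128.4 + 97.9) = 336 × 30.5/226.3 ≈ 45 m/s.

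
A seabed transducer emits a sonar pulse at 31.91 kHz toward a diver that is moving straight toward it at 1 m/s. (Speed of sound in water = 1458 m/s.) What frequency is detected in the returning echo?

32.0 kHz

The diver first receives the wave as a moving observer: f₁ = f₀ · (v + u)/v = 31.91 × (1458 + 1)/1458 ≈ 31.9 kHz.
The reflection then acts as a moving source: f₂ = f₁ · v/(v − u) ≈ 32.0 kHz.
Equivalently f₂ = f₀ · (v + u)/(v − u).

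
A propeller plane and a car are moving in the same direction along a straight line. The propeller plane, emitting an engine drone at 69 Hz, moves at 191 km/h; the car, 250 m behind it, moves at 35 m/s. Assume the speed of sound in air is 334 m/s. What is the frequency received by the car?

191 km/h = 53.06 m/s.
The car is behind, so the propeller plane is moving away from it while the car is moving toward the propeller plane.
Both move, so f' = f · (v + v_o)/(v + v_s).
f' = 69 × (334 + 35)/(334 + 53.06) = 69 × 369/387.06 ≈ 66 Hz.

66 Hz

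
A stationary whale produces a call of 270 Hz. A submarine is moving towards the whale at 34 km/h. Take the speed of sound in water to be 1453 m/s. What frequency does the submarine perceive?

272 Hz

34 km/h = 9.444 m/s.
Moving observer, stationary source: f' = f · (v + v_o)/v.
f' = 270 × (1453 + 9.444)/1453 = 270 × 1462.4/1453 ≈ 272 Hz.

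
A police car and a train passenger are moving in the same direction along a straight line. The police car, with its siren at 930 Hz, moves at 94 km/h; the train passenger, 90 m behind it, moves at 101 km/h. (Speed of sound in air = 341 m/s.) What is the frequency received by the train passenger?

94 km/h = 26.11 m/s; 101 km/h = 28.06 m/s.
The train passenger is behind, so the police car is moving away from it while the train passenger is moving toward the police car.
With source receding and observer approaching, f' = f · (v + v_o)/(v + v_s).
f' = 930 × (341 + 28.06)/(341 + 26.11) = 930 × 369.06/367.11 ≈ 935 Hz.

935 Hz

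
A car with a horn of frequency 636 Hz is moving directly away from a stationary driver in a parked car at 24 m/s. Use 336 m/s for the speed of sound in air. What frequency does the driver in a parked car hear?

594 Hz

Moving source, stationary observer: f' = f · v/(v + v_s) since the source is receding.
f' = 636 × 336/(336 + 24) = 636 × 336/360 ≈ 594 Hz.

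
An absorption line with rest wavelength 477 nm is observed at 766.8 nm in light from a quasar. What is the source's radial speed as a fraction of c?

λ'/λ₀ = 1.6075 > 1 (redshift), so the source is receding.
λ'/λ₀ = √((1 + β)/(1 − β)) for a receding source ⇒ β = (r² − 1)/(r² + 1) with r = λ'/λ₀.
β = (2.5842 − 1)/(2.5842 + 1) ≈ 0.442.

0.442c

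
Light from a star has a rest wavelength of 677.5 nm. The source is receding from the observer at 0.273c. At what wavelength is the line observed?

896.5 nm

Relativistic Doppler for wavelength: λ' = λ₀ · √((1 + β)/(1 − β)).
λ' = 677.5 × √(1.2730/0.7270) = 677.5 × 1.32327 ≈ 896.5 nm.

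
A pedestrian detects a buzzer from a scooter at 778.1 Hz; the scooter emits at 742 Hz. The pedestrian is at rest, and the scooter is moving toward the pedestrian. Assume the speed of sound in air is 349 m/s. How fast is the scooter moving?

16.2 m/s

f' = f · v/(v − v_s) ⇒ v_s = v · |1 − f/f'|.
v_s = 349 × |1 − 742/778.1| = 349 × 0.0464 ≈ 16.2 m/s.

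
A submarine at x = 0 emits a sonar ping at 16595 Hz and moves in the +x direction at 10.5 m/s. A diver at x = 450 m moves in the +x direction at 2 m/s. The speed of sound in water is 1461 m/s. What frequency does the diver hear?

The observer lies on the +x side, so the source is heading toward the observer and the observer is heading away from the source.
General Doppler shift: f' = f · (v − v_o)/(v − v_s).
f' = 16595 × (1461 − 2)/(1461 − 10.5) = 16595 × 1459/1450.5 ≈ 16692 Hz.

16692 Hz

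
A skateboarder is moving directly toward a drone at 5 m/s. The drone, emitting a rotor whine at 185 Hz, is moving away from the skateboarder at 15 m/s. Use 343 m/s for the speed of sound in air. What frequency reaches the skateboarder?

Both move, so f' = f · (v + v_o)/(v + v_s).
f' = 185 × (343 + 5)/(343 + 15) = 185 × 348/358 ≈ 180 Hz.

180 Hz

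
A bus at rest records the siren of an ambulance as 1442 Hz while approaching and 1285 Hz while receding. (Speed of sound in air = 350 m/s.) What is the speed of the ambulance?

20.2 m/s

f₁/f₂ = (v + v_s)/(v − v_s), so v_s = v · (f₁ − f₂)/(f₁ + f₂).
v_s = 350 × (1442 − 1285)/(1442 + 1285) = 350 × 157/2727 ≈ 20.2 m/s.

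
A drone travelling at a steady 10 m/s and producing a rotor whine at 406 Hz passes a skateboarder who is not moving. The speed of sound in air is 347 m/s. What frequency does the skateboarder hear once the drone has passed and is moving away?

Receding: f₂ = f · v/(v + v_s) = 406 × 347/357 ≈ 395 Hz.

395 Hz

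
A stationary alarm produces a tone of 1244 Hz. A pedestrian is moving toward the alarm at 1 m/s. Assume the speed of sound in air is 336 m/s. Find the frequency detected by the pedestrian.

Moving observer, stationary source: f' = f · (v + v_o)/v.
f' = 1244 × (336 + 1)/336 = 1244 × 337/336 ≈ 1248 Hz.

1248 Hz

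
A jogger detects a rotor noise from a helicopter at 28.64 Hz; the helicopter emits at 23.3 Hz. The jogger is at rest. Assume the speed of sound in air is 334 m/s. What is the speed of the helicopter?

62 m/s

f' > f, so the helicopter is approaching.
f' = f · v/(v − v_s) ⇒ v_s = v · |1 − f/f'|.
v_s = 334 × |1 − 23.3/28.64| = 334 × 0.1865 ≈ 62 m/s.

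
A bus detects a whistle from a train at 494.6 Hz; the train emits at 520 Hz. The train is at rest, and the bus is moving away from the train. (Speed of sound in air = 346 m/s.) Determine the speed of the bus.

f' = f · (v − v_o)/v ⇒ v_o = v · |f'/f − 1|.
v_o = 346 × |494.6/520 − 1| = 346 × 0.04885 ≈ 16.9 m/s.

16.9 m/s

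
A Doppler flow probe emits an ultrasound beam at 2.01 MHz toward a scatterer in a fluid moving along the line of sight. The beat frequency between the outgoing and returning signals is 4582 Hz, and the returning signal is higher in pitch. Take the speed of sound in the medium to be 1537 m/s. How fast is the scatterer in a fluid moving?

1.75 m/s

Double Doppler shift off a moving reflector: f₂ = f₀ · (v + u)/(v − u) (u > 0 toward emitter).
Returning signal is higher, so f₂ = f₀ + Δf = 2010000 + 4582 = 2014582 Hz.
Rearranging, u = v · (f₂ − f₀)/(f₂ + f₀) = 1537 × 4582/4024582 ≈ 1.75 m/s.
So the scatterer in a fluid is moving at 1.75 m/s toward the emitter.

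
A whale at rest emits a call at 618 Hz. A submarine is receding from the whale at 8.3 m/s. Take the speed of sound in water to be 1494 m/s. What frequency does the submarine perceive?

615 Hz

Moving observer, stationary source: f' = f · (v − v_o)/v.
f' = 618 × (1494 − 8.3)/1494 = 618 × 1485.7/1494 ≈ 615 Hz.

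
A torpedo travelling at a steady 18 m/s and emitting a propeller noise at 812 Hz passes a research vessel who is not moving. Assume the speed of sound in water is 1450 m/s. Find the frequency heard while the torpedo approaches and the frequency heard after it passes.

822 Hz approaching; 802 Hz receding

Approaching: f₁ = f · v/(v − v_s) = 812 × 1450/1432 ≈ 822 Hz.
Receding: f₂ = f · v/(v + v_s) = 812 × 1450/1468 ≈ 802 Hz.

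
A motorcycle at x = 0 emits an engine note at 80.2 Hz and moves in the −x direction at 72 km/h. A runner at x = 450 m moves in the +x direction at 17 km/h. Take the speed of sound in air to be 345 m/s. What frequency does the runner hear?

75 Hz

72 km/h = 20 m/s; 17 km/h = 4.722 m/s.
The observer lies on the +x side, so the source is heading away from the observer and the observer is heading away from the source.
With source receding and observer receding, f' = f · (v − v_o)/(v + v_s).
f' = 80.2 × (345 − 4.722)/(345 + 20) = 80.2 × 340.28/365 ≈ 75 Hz.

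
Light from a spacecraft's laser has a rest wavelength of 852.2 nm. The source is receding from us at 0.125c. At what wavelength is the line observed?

Relativistic Doppler for wavelength: λ' = λ₀ · √((1 + β)/(1 − β)).
λ' = 852.2 × √(1.1250/0.8750) = 852.2 × 1.13389 ≈ 966.3 nm.

966.3 nm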